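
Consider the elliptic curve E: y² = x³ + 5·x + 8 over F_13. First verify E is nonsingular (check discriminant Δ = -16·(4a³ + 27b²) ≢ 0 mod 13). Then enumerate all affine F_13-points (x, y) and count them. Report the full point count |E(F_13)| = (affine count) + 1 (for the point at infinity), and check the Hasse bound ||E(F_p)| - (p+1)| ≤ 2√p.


Affine points = {(1, 1), (1, 12), (2, 0), (4, 1), (4, 12), (7, 3), (7, 10), (8, 1), (8, 12), (11, 4), (11, 9)}; affine count = 11; |E(F_13)| = 12.

Discriminant check: Δ ∝ 4a³ + 27b² = 4·5³ + 27·8² = 4·125 + 27·64 ≡ 5 (mod 13). Nonzero ⇒ E is nonsingular.
For each x ∈ F_13, compute rhs = x³ + 5·x + 8 mod 13, then count y ∈ F_13 with y² ≡ rhs.
  x = 0: rhs = 8, matching y values: none (0 points).
  x = 1: rhs = 1, matching y values: 1, 12 (2 points).
  x = 2: rhs = 0, matching y values: 0 (1 points).
  x = 3: rhs = 11, matching y values: none (0 points).
  x = 4: rhs = 1, matching y values: 1, 12 (2 points).
  x = 5: rhs = 2, matching y values: none (0 points).
  x = 6: rhs = 7, matching y values: none (0 points).
  x = 7: rhs = 9, matching y values: 3, 10 (2 points).
  x = 8: rhs = 1, matching y values: 1, 12 (2 points).
  x = 9: rhs = 2, matching y values: none (0 points).
  x = 10: rhs = 5, matching y values: none (0 points).
  x = 11: rhs = 3, matching y values: 4, 9 (2 points).
  x = 12: rhs = 2, matching y values: none (0 points).
Total affine count: 11.
Full point count |E(F_13)| = 11 + 1 = 12.
Hasse bound: |12 − (13+1)| = |-2| = 2 ≤ 2√13 ≈ 7.2111 ✓.


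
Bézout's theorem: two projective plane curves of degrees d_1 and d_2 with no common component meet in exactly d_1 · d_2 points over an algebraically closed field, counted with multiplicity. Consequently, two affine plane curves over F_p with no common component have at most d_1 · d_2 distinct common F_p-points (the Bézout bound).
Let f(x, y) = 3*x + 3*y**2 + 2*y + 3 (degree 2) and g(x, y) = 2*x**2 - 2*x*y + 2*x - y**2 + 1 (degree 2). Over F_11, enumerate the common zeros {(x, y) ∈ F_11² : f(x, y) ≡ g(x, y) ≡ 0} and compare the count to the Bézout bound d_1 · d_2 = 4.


Common zeros: ∅; count = 0; Bézout bound = 4.

deg(f) = 2, deg(g) = 2, so Bézout bound = 4.
Scan x ∈ F_11. For each x, list the y ∈ F_11 with f(x, y) ≡ 0 and those with g(x, y) ≡ 0 (mod 11); the common zeros in that column are the intersection.
  x = 0: f ≡ 0 at y ∈ {5, 9}; g ≡ 0 at y ∈ {1, 10}; common: ∅.
  x = 1: f ≡ 0 at y ∈ {1, 2}; g ≡ 0 at y ∈ ∅; common: ∅.
  x = 2: f ≡ 0 at y ∈ ∅; g ≡ 0 at y ∈ ∅; common: ∅.
  x = 3: f ≡ 0 at y ∈ {6, 8}; g ≡ 0 at y ∈ {7, 9}; common: ∅.
  x = 4: f ≡ 0 at y ∈ {7}; g ≡ 0 at y ∈ ∅; common: ∅.
  x = 5: f ≡ 0 at y ∈ ∅; g ≡ 0 at y ∈ {3, 9}; common: ∅.
  x = 6: f ≡ 0 at y ∈ {4, 10}; g ≡ 0 at y ∈ {5}; common: ∅.
  x = 7: f ≡ 0 at y ∈ ∅; g ≡ 0 at y ∈ ∅; common: ∅.
  x = 8: f ≡ 0 at y ∈ ∅; g ≡ 0 at y ∈ {3}; common: ∅.
  x = 9: f ≡ 0 at y ∈ ∅; g ≡ 0 at y ∈ {5, 10}; common: ∅.
  x = 10: f ≡ 0 at y ∈ {0, 3}; g ≡ 0 at y ∈ ∅; common: ∅.
Collecting: common zeros = ∅, so the count is 0.
Comparison with the Bézout bound: 0 ≤ 4 = deg(f)·deg(g), as expected for curves with no common component (the affine F_11-count falls short of the bound because intersections may lie at infinity, over extension fields, or carry multiplicity).


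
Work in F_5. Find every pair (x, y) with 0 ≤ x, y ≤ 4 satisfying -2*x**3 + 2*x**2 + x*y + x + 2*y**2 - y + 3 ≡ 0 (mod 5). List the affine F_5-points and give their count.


Affine F_5-points: {(2, 1), (3, 0), (3, 4), (4, 2), (4, 4)}; count = 5.

For each of the 25 pairs (x, y) ∈ F_5², evaluate f(x, y) mod 5. Record the zeros.
  x = 0: [0↦3, 1↦4, 2↦4, 3↦3, 4↦1]  zeros at y ∈ ∅
  x = 1: [0↦4, 1↦1, 2↦2, 3↦2, 4↦1]  zeros at y ∈ ∅
  x = 2: [0↦2, 1↦0, 2↦2, 3↦3, 4↦3]  zeros at y ∈ {1}
  x = 3: [0↦0, 1↦4, 2↦2, 3↦4, 4↦0]  zeros at y ∈ {0, 4}
  x = 4: [0↦1, 1↦1, 2↦0, 3↦3, 4↦0]  zeros at y ∈ {2, 4}
Collecting zeros: affine points = {(2, 1), (3, 0), (3, 4), (4, 2), (4, 4)}.
Total count |C(F_5)_aff| = 5.


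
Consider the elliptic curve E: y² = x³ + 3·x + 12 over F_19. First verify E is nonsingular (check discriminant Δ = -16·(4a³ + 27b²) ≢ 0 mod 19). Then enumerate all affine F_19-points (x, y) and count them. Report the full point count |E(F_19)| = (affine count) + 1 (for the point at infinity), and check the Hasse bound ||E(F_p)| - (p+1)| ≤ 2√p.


Affine points = {(1, 4), (1, 15), (2, 8), (2, 11), (5, 0), (8, 4), (8, 15), (10, 4), (10, 15), (12, 3), (12, 16), (13, 5), (13, 14), (14, 9), (14, 10), (17, 6), (17, 13)}; affine count = 17; |E(F_19)| = 18.

Discriminant check: Δ ∝ 4a³ + 27b² = 4·3³ + 27·12² = 4·27 + 27·144 ≡ 6 (mod 19). Nonzero ⇒ E is nonsingular.
For each x ∈ F_19, compute rhs = x³ + 3·x + 12 mod 19, then count y ∈ F_19 with y² ≡ rhs.
  x = 0: rhs = 12, matching y values: none (0 points).
  x = 1: rhs = 16, matching y values: 4, 15 (2 points).
  x = 2: rhs = 7, matching y values: 8, 11 (2 points).
  x = 3: rhs = 10, matching y values: none (0 points).
  x = 4: rhs = 12, matching y values: none (0 points).
  x = 5: rhs = 0, matching y values: 0 (1 points).
  x = 6: rhs = 18, matching y values: none (0 points).
  x = 7: rhs = 15, matching y values: none (0 points).
  x = 8: rhs = 16, matching y values: 4, 15 (2 points).
  x = 9: rhs = 8, matching y values: none (0 points).
  x = 10: rhs = 16, matching y values: 4, 15 (2 points).
  x = 11: rhs = 8, matching y values: none (0 points).
  x = 12: rhs = 9, matching y values: 3, 16 (2 points).
  x = 13: rhs = 6, matching y values: 5, 14 (2 points).
  x = 14: rhs = 5, matching y values: 9, 10 (2 points).
  x = 15: rhs = 12, matching y values: none (0 points).
  x = 16: rhs = 14, matching y values: none (0 points).
  x = 17: rhs = 17, matching y values: 6, 13 (2 points).
  x = 18: rhs = 8, matching y values: none (0 points).
Total affine count: 17.
Full point count |E(F_19)| = 17 + 1 = 18.
Hasse bound: |18 − (19+1)| = |-2| = 2 ≤ 2√19 ≈ 8.7178 ✓.


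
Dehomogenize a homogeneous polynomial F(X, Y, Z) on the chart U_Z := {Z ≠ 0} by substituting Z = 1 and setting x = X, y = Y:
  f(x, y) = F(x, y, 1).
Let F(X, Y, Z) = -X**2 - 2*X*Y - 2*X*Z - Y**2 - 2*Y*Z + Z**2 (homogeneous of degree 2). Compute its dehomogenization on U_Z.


f(x, y) = -x**2 - 2*x*y - 2*x - y**2 - 2*y + 1

On U_Z we set Z = 1. Each monomial c·X^i·Y^j·Z^k in F becomes c·x^i·y^j·1^k = c·x^i·y^j.
Substituting Z = 1: F(X, Y, 1) = -x**2 - 2*x*y - 2*x - y**2 - 2*y + 1.
Note: deg(f) ≤ deg(F) = 2; strict inequality happens when F is divisible by Z (lost terms).


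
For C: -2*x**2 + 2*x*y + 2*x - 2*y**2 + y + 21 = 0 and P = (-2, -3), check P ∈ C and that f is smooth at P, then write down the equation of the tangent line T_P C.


Tangent line at P: 4*x + 9*y + 35 = 0.

Step 1: f(-2, -3) = 0, so P lies on C.
Step 2: partial derivatives
  f_x(x, y) = -4*x + 2*y + 2, f_y(x, y) = 2*x - 4*y + 1.
  f_x(P) = 4, f_y(P) = 9 (gradient nonzero, so P is smooth).
Step 3: tangent line at P: 4·(x − -2) + 9·(y − -3) = 0.
Expanding: 4*x + 9*y + 35 = 0.


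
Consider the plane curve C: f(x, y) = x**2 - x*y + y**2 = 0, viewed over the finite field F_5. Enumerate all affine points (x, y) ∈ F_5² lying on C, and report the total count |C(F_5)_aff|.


Affine F_5-points: {(0, 0)}; count = 1.

For each of the 25 pairs (x, y) ∈ F_5², evaluate f(x, y) mod 5. Record the zeros.
  x = 0: [0↦0, 1↦1, 2↦4, 3↦4, 4↦1]  zeros at y ∈ {0}
  x = 1: [0↦1, 1↦1, 2↦3, 3↦2, 4↦3]  zeros at y ∈ ∅
  x = 2: [0↦4, 1↦3, 2↦4, 3↦2, 4↦2]  zeros at y ∈ ∅
  x = 3: [0↦4, 1↦2, 2↦2, 3↦4, 4↦3]  zeros at y ∈ ∅
  x = 4: [0↦1, 1↦3, 2↦2, 3↦3, 4↦1]  zeros at y ∈ ∅
Collecting zeros: affine points = {(0, 0)}.
Total count |C(F_5)_aff| = 1.


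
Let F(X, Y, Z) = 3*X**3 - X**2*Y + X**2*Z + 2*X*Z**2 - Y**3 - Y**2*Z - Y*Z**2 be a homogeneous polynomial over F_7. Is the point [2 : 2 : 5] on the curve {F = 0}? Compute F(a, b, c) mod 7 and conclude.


F(2,2,5) ≡ 2 (mod 7); P is NOT on the curve.

Evaluate F(2, 2, 5) term-by-term (mod 7).
  3*X**3 ↦ 3·8·1·1 = 24
  -X**2*Y ↦ -1·4·2·1 = -8
  X**2*Z ↦ 1·4·1·5 = 20
  2*X*Z**2 ↦ 2·2·1·25 = 100
  -Y**3 ↦ -1·1·8·1 = -8
  -Y**2*Z ↦ -1·1·4·5 = -20
  -Y*Z**2 ↦ -1·1·2·25 = -50
Sum: F(2, 2, 5) = (24) + (-8) + (20) + (100) + (-8) + (-20) + (-50) = 58.
Reducing mod 7: 58 ≡ 2 (mod 7).
Since F(a, b, c) ≡ 2 ≠ 0 (mod 7), P does NOT lie on the curve.


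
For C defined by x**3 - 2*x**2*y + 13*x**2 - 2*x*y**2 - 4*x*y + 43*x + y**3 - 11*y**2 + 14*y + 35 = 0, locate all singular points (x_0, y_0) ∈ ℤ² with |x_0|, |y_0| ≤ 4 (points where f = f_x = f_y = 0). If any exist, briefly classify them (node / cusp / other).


Singular points: {(-3, 2)}; classification: cusp.

Compute partial derivatives:
  f_x = 3*x**2 - 4*x*y + 26*x - 2*y**2 - 4*y + 43.
  f_y = -2*x**2 - 4*x*y - 4*x + 3*y**2 - 22*y + 14.
Scan x_0 ∈ {−4, ..., 4}. For each x_0, f_y(x_0, y) is a polynomial in y; find its integer roots y ∈ {−4, ..., 4}, then test f_x and f at those candidates.
  x = -4: f_y(-4, y) = 3*y**2 - 6*y - 2; no integer root y with |y| ≤ 4.
  x = -3: f_y(-3, y) = 3*y**2 - 10*y + 8; vanishes at y ∈ {2}. (-3, 2): f_x = 0, f = 0 — SINGULAR.
  x = -2: f_y(-2, y) = 3*y**2 - 14*y + 14; no integer root y with |y| ≤ 4.
  x = -1: f_y(-1, y) = 3*y**2 - 18*y + 16; no integer root y with |y| ≤ 4.
  x = 0: f_y(0, y) = 3*y**2 - 22*y + 14; no integer root y with |y| ≤ 4.
  x = 1: f_y(1, y) = 3*y**2 - 26*y + 8; no integer root y with |y| ≤ 4.
  x = 2: f_y(2, y) = 3*y**2 - 30*y - 2; no integer root y with |y| ≤ 4.
  x = 3: f_y(3, y) = 3*y**2 - 34*y - 16; no integer root y with |y| ≤ 4.
  x = 4: f_y(4, y) = 3*y**2 - 38*y - 34; no integer root y with |y| ≤ 4.
Only singular point on the grid: (-3, 2).
Classify: substitute x = -3 + u, y = 2 + v and expand: f = u**3 - 2*u**2*v - 2*u*v**2 + v**3 + v**2.
No constant or linear terms (consistent with a singular point). Quadratic part: v**2. Cubic part: u**3 - 2*u**2*v - 2*u*v**2 + v**3.
The quadratic part v**2 is a perfect square, so there is a single (double) tangent line v = 0, i.e. y = 2. Restricting the cubic part to that line (v = 0) leaves u**3 ≠ 0, so f is not divisible by v and the branch is v² ≈ -u**3 to lowest order — this is a cusp.
Classification: cusp.


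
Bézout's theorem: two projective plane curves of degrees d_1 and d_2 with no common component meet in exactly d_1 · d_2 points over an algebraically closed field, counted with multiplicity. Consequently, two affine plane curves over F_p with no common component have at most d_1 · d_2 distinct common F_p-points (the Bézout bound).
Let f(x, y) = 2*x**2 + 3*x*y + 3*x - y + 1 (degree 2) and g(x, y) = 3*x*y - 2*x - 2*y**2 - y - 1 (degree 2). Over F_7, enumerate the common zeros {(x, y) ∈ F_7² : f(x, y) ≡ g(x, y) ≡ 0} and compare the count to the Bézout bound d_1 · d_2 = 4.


Common zeros: {(3, 0), (4, 1)}; count = 2; Bézout bound = 4.

deg(f) = 2, deg(g) = 2, so Bézout bound = 4.
Scan x ∈ F_7. For each x, list the y ∈ F_7 with f(x, y) ≡ 0 and those with g(x, y) ≡ 0 (mod 7); the common zeros in that column are the intersection.
  x = 0: f ≡ 0 at y ∈ {1}; g ≡ 0 at y ∈ {5}; common: ∅.
  x = 1: f ≡ 0 at y ∈ {4}; g ≡ 0 at y ∈ {2, 6}; common: ∅.
  x = 2: f ≡ 0 at y ∈ {4}; g ≡ 0 at y ∈ ∅; common: ∅.
  x = 3: f ≡ 0 at y ∈ {0}; g ≡ 0 at y ∈ {0, 4}; common: {0}.
  x = 4: f ≡ 0 at y ∈ {1}; g ≡ 0 at y ∈ {1}; common: {1}.
  x = 5: f ≡ 0 at y ∈ ∅; g ≡ 0 at y ∈ ∅; common: ∅.
  x = 6: f ≡ 0 at y ∈ {0}; g ≡ 0 at y ∈ ∅; common: ∅.
Collecting: common zeros = {(3, 0), (4, 1)}, so the count is 2.
Comparison with the Bézout bound: 2 ≤ 4 = deg(f)·deg(g), as expected for curves with no common component (the affine F_7-count falls short of the bound because intersections may lie at infinity, over extension fields, or carry multiplicity).


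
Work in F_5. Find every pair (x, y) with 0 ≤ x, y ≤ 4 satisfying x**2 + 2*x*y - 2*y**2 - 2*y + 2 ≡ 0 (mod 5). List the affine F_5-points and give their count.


Affine F_5-points: {(0, 2), (1, 2), (1, 3), (3, 3), (3, 4), (4, 4)}; count = 6.

For each of the 25 pairs (x, y) ∈ F_5², evaluate f(x, y) mod 5. Record the zeros.
  x = 0: [0↦2, 1↦3, 2↦0, 3↦3, 4↦2]  zeros at y ∈ {2}
  x = 1: [0↦3, 1↦1, 2↦0, 3↦0, 4↦1]  zeros at y ∈ {2, 3}
  x = 2: [0↦1, 1↦1, 2↦2, 3↦4, 4↦2]  zeros at y ∈ ∅
  x = 3: [0↦1, 1↦3, 2↦1, 3↦0, 4↦0]  zeros at y ∈ {3, 4}
  x = 4: [0↦3, 1↦2, 2↦2, 3↦3, 4↦0]  zeros at y ∈ {4}
Collecting zeros: affine points = {(0, 2), (1, 2), (1, 3), (3, 3), (3, 4), (4, 4)}.
Total count |C(F_5)_aff| = 6.


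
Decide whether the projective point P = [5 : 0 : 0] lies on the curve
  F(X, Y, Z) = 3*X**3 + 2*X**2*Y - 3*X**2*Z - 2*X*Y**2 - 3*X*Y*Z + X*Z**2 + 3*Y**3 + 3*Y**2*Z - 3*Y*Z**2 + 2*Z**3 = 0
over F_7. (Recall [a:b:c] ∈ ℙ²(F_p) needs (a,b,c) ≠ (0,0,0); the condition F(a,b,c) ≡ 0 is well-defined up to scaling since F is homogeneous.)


F(5,0,0) ≡ 4 (mod 7); P is NOT on the curve.

Evaluate F(5, 0, 0) term-by-term (mod 7).
  3*X**3 ↦ 3·125·1·1 = 375
  2*X**2*Y ↦ 2·25·0·1 = 0
  -3*X**2*Z ↦ -3·25·1·0 = 0
  -2*X*Y**2 ↦ -2·5·0·1 = 0
  -3*X*Y*Z ↦ -3·5·0·0 = 0
  X*Z**2 ↦ 1·5·1·0 = 0
  3*Y**3 ↦ 3·1·0·1 = 0
  3*Y**2*Z ↦ 3·1·0·0 = 0
  -3*Y*Z**2 ↦ -3·1·0·0 = 0
  2*Z**3 ↦ 2·1·1·0 = 0
Sum: F(5, 0, 0) = (375) + (0) + (0) + (0) + (0) + (0) + (0) + (0) + (0) + (0) = 375.
Reducing mod 7: 375 ≡ 4 (mod 7).
Since F(a, b, c) ≡ 4 ≠ 0 (mod 7), P does NOT lie on the curve.


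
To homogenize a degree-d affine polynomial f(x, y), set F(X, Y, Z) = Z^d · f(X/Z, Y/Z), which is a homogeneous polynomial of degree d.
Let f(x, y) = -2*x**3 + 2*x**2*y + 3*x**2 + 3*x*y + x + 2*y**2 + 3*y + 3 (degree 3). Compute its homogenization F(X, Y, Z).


F(X, Y, Z) = -2*X**3 + 2*X**2*Y + 3*X**2*Z + 3*X*Y*Z + X*Z**2 + 2*Y**2*Z + 3*Y*Z**2 + 3*Z**3

deg(f) = 3.
Substitute x = X/Z, y = Y/Z into f, then multiply by Z^3.
  monomial -2·x^3·y^0 ↦ -2·X^3·Y^0·Z^0.
  monomial 2·x^2·y^1 ↦ 2·X^2·Y^1·Z^0.
  monomial 3·x^2·y^0 ↦ 3·X^2·Y^0·Z^1.
  monomial 3·x^1·y^1 ↦ 3·X^1·Y^1·Z^1.
  monomial 1·x^1·y^0 ↦ 1·X^1·Y^0·Z^2.
  monomial 2·x^0·y^2 ↦ 2·X^0·Y^2·Z^1.
  monomial 3·x^0·y^1 ↦ 3·X^0·Y^1·Z^2.
  monomial 3·x^0·y^0 ↦ 3·X^0·Y^0·Z^3.
Collecting: F(X, Y, Z) = -2*X**3 + 2*X**2*Y + 3*X**2*Z + 3*X*Y*Z + X*Z**2 + 2*Y**2*Z + 3*Y*Z**2 + 3*Z**3.


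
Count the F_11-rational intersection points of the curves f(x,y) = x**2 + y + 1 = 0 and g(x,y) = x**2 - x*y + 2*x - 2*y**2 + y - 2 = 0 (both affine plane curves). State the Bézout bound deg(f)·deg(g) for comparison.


Common zeros: ∅; count = 0; Bézout bound = 4.

deg(f) = 2, deg(g) = 2, so Bézout bound = 4.
Scan x ∈ F_11. For each x, list the y ∈ F_11 with f(x, y) ≡ 0 and those with g(x, y) ≡ 0 (mod 11); the common zeros in that column are the intersection.
  x = 0: f ≡ 0 at y ∈ {10}; g ≡ 0 at y ∈ ∅; common: ∅.
  x = 1: f ≡ 0 at y ∈ {9}; g ≡ 0 at y ∈ ∅; common: ∅.
  x = 2: f ≡ 0 at y ∈ {6}; g ≡ 0 at y ∈ {7, 9}; common: ∅.
  x = 3: f ≡ 0 at y ∈ {1}; g ≡ 0 at y ∈ {3, 7}; common: ∅.
  x = 4: f ≡ 0 at y ∈ {5}; g ≡ 0 at y ∈ {0, 4}; common: ∅.
  x = 5: f ≡ 0 at y ∈ {7}; g ≡ 0 at y ∈ {0, 9}; common: ∅.
  x = 6: f ≡ 0 at y ∈ {7}; g ≡ 0 at y ∈ ∅; common: ∅.
  x = 7: f ≡ 0 at y ∈ {5}; g ≡ 0 at y ∈ ∅; common: ∅.
  x = 8: f ≡ 0 at y ∈ {1}; g ≡ 0 at y ∈ ∅; common: ∅.
  x = 9: f ≡ 0 at y ∈ {6}; g ≡ 0 at y ∈ {3, 4}; common: ∅.
  x = 10: f ≡ 0 at y ∈ {9}; g ≡ 0 at y ∈ ∅; common: ∅.
Collecting: common zeros = ∅, so the count is 0.
Comparison with the Bézout bound: 0 ≤ 4 = deg(f)·deg(g), as expected for curves with no common component (the affine F_11-count falls short of the bound because intersections may lie at infinity, over extension fields, or carry multiplicity).


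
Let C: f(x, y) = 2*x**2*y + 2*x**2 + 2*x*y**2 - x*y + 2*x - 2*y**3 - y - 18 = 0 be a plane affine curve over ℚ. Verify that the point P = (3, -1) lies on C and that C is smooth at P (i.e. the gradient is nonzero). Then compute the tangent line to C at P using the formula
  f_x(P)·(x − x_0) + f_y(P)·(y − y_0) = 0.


Tangent line at P: 5*x - 4*y - 19 = 0.

Step 1: f(3, -1) = 0, so P lies on C.
Step 2: partial derivatives
  f_x(x, y) = 4*x*y + 4*x + 2*y**2 - y + 2, f_y(x, y) = 2*x**2 + 4*x*y - x - 6*y**2 - 1.
  f_x(P) = 5, f_y(P) = -4 (gradient nonzero, so P is smooth).
Step 3: tangent line at P: 5·(x − 3) + -4·(y − -1) = 0.
Expanding: 5*x - 4*y - 19 = 0.


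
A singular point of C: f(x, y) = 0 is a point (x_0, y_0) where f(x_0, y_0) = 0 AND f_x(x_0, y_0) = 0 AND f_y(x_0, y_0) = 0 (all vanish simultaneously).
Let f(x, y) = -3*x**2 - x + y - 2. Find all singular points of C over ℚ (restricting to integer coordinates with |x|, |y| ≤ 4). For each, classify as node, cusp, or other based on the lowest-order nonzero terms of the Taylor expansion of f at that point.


No singular points in the scanned grid; C is smooth there.

Compute partial derivatives:
  f_x = -6*x - 1.
  f_y = 1.
f_y = 1 is a nonzero constant, so f_y never vanishes: no point (x, y) can satisfy f = f_x = f_y = 0. In particular no (x, y) ∈ {−4, ..., 4}² is singular; the curve is smooth.


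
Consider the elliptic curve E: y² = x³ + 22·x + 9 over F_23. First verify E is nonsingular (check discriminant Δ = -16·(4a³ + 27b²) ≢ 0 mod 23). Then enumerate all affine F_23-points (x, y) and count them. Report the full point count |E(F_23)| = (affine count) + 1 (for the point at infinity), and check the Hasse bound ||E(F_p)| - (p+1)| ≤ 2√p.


Affine points = {(0, 3), (0, 20), (1, 3), (1, 20), (4, 0), (6, 9), (6, 14), (7, 0), (9, 4), (9, 19), (11, 8), (11, 15), (12, 0), (13, 10), (13, 13), (14, 5), (14, 18), (16, 8), (16, 15), (17, 11), (17, 12), (18, 2), (18, 21), (19, 8), (19, 15), (20, 10), (20, 13), (21, 7), (21, 16), (22, 3), (22, 20)}; affine count = 31; |E(F_23)| = 32.

Discriminant check: Δ ∝ 4a³ + 27b² = 4·22³ + 27·9² = 4·10648 + 27·81 ≡ 21 (mod 23). Nonzero ⇒ E is nonsingular.
For each x ∈ F_23, compute rhs = x³ + 22·x + 9 mod 23, then count y ∈ F_23 with y² ≡ rhs.
  x = 0: rhs = 9, matching y values: 3, 20 (2 points).
  x = 1: rhs = 9, matching y values: 3, 20 (2 points).
  x = 2: rhs = 15, matching y values: none (0 points).
  x = 3: rhs = 10, matching y values: none (0 points).
  x = 4: rhs = 0, matching y values: 0 (1 points).
  x = 5: rhs = 14, matching y values: none (0 points).
  x = 6: rhs = 12, matching y values: 9, 14 (2 points).
  x = 7: rhs = 0, matching y values: 0 (1 points).
  x = 8: rhs = 7, matching y values: none (0 points).
  x = 9: rhs = 16, matching y values: 4, 19 (2 points).
  x = 10: rhs = 10, matching y values: none (0 points).
  x = 11: rhs = 18, matching y values: 8, 15 (2 points).
  x = 12: rhs = 0, matching y values: 0 (1 points).
  x = 13: rhs = 8, matching y values: 10, 13 (2 points).
  x = 14: rhs = 2, matching y values: 5, 18 (2 points).
  x = 15: rhs = 11, matching y values: none (0 points).
  x = 16: rhs = 18, matching y values: 8, 15 (2 points).
  x = 17: rhs = 6, matching y values: 11, 12 (2 points).
  x = 18: rhs = 4, matching y values: 2, 21 (2 points).
  x = 19: rhs = 18, matching y values: 8, 15 (2 points).
  x = 20: rhs = 8, matching y values: 10, 13 (2 points).
  x = 21: rhs = 3, matching y values: 7, 16 (2 points).
  x = 22: rhs = 9, matching y values: 3, 20 (2 points).
Total affine count: 31.
Full point count |E(F_23)| = 31 + 1 = 32.
Hasse bound: |32 − (23+1)| = |8| = 8 ≤ 2√23 ≈ 9.5917 ✓.


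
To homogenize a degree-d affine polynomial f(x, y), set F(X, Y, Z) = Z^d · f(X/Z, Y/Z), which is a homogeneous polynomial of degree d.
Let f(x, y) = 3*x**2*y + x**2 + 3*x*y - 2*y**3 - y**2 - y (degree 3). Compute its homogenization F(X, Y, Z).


F(X, Y, Z) = 3*X**2*Y + X**2*Z + 3*X*Y*Z - 2*Y**3 - Y**2*Z - Y*Z**2

deg(f) = 3.
Substitute x = X/Z, y = Y/Z into f, then multiply by Z^3.
  monomial 3·x^2·y^1 ↦ 3·X^2·Y^1·Z^0.
  monomial 1·x^2·y^0 ↦ 1·X^2·Y^0·Z^1.
  monomial 3·x^1·y^1 ↦ 3·X^1·Y^1·Z^1.
  monomial -2·x^0·y^3 ↦ -2·X^0·Y^3·Z^0.
  monomial -1·x^0·y^2 ↦ -1·X^0·Y^2·Z^1.
  monomial -1·x^0·y^1 ↦ -1·X^0·Y^1·Z^2.
Collecting: F(X, Y, Z) = 3*X**2*Y + X**2*Z + 3*X*Y*Z - 2*Y**3 - Y**2*Z - Y*Z**2.


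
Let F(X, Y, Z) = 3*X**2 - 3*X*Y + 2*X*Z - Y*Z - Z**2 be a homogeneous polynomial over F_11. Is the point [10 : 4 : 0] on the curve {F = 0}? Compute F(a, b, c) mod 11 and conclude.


F(10,4,0) ≡ 4 (mod 11); P is NOT on the curve.

Evaluate F(10, 4, 0) term-by-term (mod 11).
  3*X**2 ↦ 3·100·1·1 = 300
  -3*X*Y ↦ -3·10·4·1 = -120
  2*X*Z ↦ 2·10·1·0 = 0
  -Y*Z ↦ -1·1·4·0 = 0
  -Z**2 ↦ -1·1·1·0 = 0
Sum: F(10, 4, 0) = (300) + (-120) + (0) + (0) + (0) = 180.
Reducing mod 11: 180 ≡ 4 (mod 11).
Since F(a, b, c) ≡ 4 ≠ 0 (mod 11), P does NOT lie on the curve.


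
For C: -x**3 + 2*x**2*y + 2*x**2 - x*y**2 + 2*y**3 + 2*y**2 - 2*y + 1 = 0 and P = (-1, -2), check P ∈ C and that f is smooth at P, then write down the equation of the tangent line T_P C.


Tangent line at P: -3*x + 12*y + 21 = 0.

Step 1: f(-1, -2) = 0, so P lies on C.
Step 2: partial derivatives
  f_x(x, y) = -3*x**2 + 4*x*y + 4*x - y**2, f_y(x, y) = 2*x**2 - 2*x*y + 6*y**2 + 4*y - 2.
  f_x(P) = -3, f_y(P) = 12 (gradient nonzero, so P is smooth).
Step 3: tangent line at P: -3·(x − -1) + 12·(y − -2) = 0.
Expanding: -3*x + 12*y + 21 = 0.


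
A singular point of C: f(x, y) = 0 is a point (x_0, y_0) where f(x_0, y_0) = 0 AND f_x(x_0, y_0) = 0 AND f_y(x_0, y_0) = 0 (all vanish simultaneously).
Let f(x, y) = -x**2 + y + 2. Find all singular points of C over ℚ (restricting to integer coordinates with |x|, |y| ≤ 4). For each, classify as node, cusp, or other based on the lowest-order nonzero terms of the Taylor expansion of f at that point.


No singular points in the scanned grid; C is smooth there.

Compute partial derivatives:
  f_x = -2*x.
  f_y = 1.
f_y = 1 is a nonzero constant, so f_y never vanishes: no point (x, y) can satisfy f = f_x = f_y = 0. In particular no (x, y) ∈ {−4, ..., 4}² is singular; the curve is smooth.


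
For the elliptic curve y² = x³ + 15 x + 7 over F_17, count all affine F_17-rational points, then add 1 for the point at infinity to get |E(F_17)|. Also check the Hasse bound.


Affine points = {(7, 8), (7, 9), (9, 2), (9, 15), (10, 1), (10, 16), (13, 6), (13, 11), (16, 5), (16, 12)}; affine count = 10; |E(F_17)| = 11.

Discriminant check: Δ ∝ 4a³ + 27b² = 4·15³ + 27·7² = 4·3375 + 27·49 ≡ 16 (mod 17). Nonzero ⇒ E is nonsingular.
For each x ∈ F_17, compute rhs = x³ + 15·x + 7 mod 17, then count y ∈ F_17 with y² ≡ rhs.
  x = 0: rhs = 7, matching y values: none (0 points).
  x = 1: rhs = 6, matching y values: none (0 points).
  x = 2: rhs = 11, matching y values: none (0 points).
  x = 3: rhs = 11, matching y values: none (0 points).
  x = 4: rhs = 12, matching y values: none (0 points).
  x = 5: rhs = 3, matching y values: none (0 points).
  x = 6: rhs = 7, matching y values: none (0 points).
  x = 7: rhs = 13, matching y values: 8, 9 (2 points).
  x = 8: rhs = 10, matching y values: none (0 points).
  x = 9: rhs = 4, matching y values: 2, 15 (2 points).
  x = 10: rhs = 1, matching y values: 1, 16 (2 points).
  x = 11: rhs = 7, matching y values: none (0 points).
  x = 12: rhs = 11, matching y values: none (0 points).
  x = 13: rhs = 2, matching y values: 6, 11 (2 points).
  x = 14: rhs = 3, matching y values: none (0 points).
  x = 15: rhs = 3, matching y values: none (0 points).
  x = 16: rhs = 8, matching y values: 5, 12 (2 points).
Total affine count: 10.
Full point count |E(F_17)| = 10 + 1 = 11.
Hasse bound: |11 − (17+1)| = |-7| = 7 ≤ 2√17 ≈ 8.2462 ✓.


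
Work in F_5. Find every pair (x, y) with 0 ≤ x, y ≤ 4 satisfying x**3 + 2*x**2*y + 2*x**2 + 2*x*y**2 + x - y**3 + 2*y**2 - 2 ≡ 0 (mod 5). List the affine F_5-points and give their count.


Affine F_5-points: {(1, 4), (2, 4), (3, 3)}; count = 3.

For each of the 25 pairs (x, y) ∈ F_5², evaluate f(x, y) mod 5. Record the zeros.
  x = 0: [0↦3, 1↦4, 2↦3, 3↦4, 4↦1]  zeros at y ∈ ∅
  x = 1: [0↦2, 1↦2, 2↦4, 3↦2, 4↦0]  zeros at y ∈ {4}
  x = 2: [0↦1, 1↦4, 2↦3, 3↦2, 4↦0]  zeros at y ∈ {4}
  x = 3: [0↦1, 1↦1, 2↦1, 3↦0, 4↦2]  zeros at y ∈ {3}
  x = 4: [0↦3, 1↦4, 2↦4, 3↦2, 4↦2]  zeros at y ∈ ∅
Collecting zeros: affine points = {(1, 4), (2, 4), (3, 3)}.
Total count |C(F_5)_aff| = 3.


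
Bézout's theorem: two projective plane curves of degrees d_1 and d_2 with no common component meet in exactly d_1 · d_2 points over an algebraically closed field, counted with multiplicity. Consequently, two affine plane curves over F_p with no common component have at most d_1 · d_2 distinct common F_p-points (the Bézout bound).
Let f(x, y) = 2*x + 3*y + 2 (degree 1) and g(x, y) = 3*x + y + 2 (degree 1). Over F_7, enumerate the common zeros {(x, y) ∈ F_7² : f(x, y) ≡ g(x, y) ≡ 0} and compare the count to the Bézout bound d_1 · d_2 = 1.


Common zeros: ∅; count = 0; Bézout bound = 1.

deg(f) = 1, deg(g) = 1, so Bézout bound = 1.
Scan x ∈ F_7. For each x, list the y ∈ F_7 with f(x, y) ≡ 0 and those with g(x, y) ≡ 0 (mod 7); the common zeros in that column are the intersection.
  x = 0: f ≡ 0 at y ∈ {4}; g ≡ 0 at y ∈ {5}; common: ∅.
  x = 1: f ≡ 0 at y ∈ {1}; g ≡ 0 at y ∈ {2}; common: ∅.
  x = 2: f ≡ 0 at y ∈ {5}; g ≡ 0 at y ∈ {6}; common: ∅.
  x = 3: f ≡ 0 at y ∈ {2}; g ≡ 0 at y ∈ {3}; common: ∅.
  x = 4: f ≡ 0 at y ∈ {6}; g ≡ 0 at y ∈ {0}; common: ∅.
  x = 5: f ≡ 0 at y ∈ {3}; g ≡ 0 at y ∈ {4}; common: ∅.
  x = 6: f ≡ 0 at y ∈ {0}; g ≡ 0 at y ∈ {1}; common: ∅.
Collecting: common zeros = ∅, so the count is 0.
Comparison with the Bézout bound: 0 ≤ 1 = deg(f)·deg(g), as expected for curves with no common component (the affine F_7-count falls short of the bound because intersections may lie at infinity, over extension fields, or carry multiplicity).


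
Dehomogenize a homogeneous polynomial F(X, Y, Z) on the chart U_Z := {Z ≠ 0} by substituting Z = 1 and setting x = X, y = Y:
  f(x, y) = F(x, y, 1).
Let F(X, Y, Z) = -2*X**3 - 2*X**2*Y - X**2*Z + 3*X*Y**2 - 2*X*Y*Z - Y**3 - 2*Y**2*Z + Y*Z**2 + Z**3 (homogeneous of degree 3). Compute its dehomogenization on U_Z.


f(x, y) = -2*x**3 - 2*x**2*y - x**2 + 3*x*y**2 - 2*x*y - y**3 - 2*y**2 + y + 1

On U_Z we set Z = 1. Each monomial c·X^i·Y^j·Z^k in F becomes c·x^i·y^j·1^k = c·x^i·y^j.
Substituting Z = 1: F(X, Y, 1) = -2*x**3 - 2*x**2*y - x**2 + 3*x*y**2 - 2*x*y - y**3 - 2*y**2 + y + 1.
Note: deg(f) ≤ deg(F) = 3; strict inequality happens when F is divisible by Z (lost terms).


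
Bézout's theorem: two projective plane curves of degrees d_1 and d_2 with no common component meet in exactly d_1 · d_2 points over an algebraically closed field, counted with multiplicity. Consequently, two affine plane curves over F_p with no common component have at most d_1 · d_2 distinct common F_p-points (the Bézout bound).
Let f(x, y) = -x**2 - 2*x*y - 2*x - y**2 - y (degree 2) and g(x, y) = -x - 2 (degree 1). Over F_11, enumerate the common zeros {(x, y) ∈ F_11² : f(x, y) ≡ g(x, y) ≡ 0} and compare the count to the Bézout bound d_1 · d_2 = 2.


Common zeros: {(9, 0), (9, 3)}; count = 2; Bézout bound = 2.

deg(f) = 2, deg(g) = 1, so Bézout bound = 2.
Scan x ∈ F_11. For each x, list the y ∈ F_11 with f(x, y) ≡ 0 and those with g(x, y) ≡ 0 (mod 11); the common zeros in that column are the intersection.
  x = 0: f ≡ 0 at y ∈ {0, 10}; g ≡ 0 at y ∈ ∅; common: ∅.
  x = 1: f ≡ 0 at y ∈ ∅; g ≡ 0 at y ∈ ∅; common: ∅.
  x = 2: f ≡ 0 at y ∈ {2, 4}; g ≡ 0 at y ∈ ∅; common: ∅.
  x = 3: f ≡ 0 at y ∈ {2}; g ≡ 0 at y ∈ ∅; common: ∅.
  x = 4: f ≡ 0 at y ∈ ∅; g ≡ 0 at y ∈ ∅; common: ∅.
  x = 5: f ≡ 0 at y ∈ {3, 8}; g ≡ 0 at y ∈ ∅; common: ∅.
  x = 6: f ≡ 0 at y ∈ ∅; g ≡ 0 at y ∈ ∅; common: ∅.
  x = 7: f ≡ 0 at y ∈ ∅; g ≡ 0 at y ∈ ∅; common: ∅.
  x = 8: f ≡ 0 at y ∈ ∅; g ≡ 0 at y ∈ ∅; common: ∅.
  x = 9: f ≡ 0 at y ∈ {0, 3}; g ≡ 0 at y ∈ {0, 1, 2, 3, 4, 5, 6, 7, 8, 9, 10}; common: {0, 3}.
  x = 10: f ≡ 0 at y ∈ {4, 8}; g ≡ 0 at y ∈ ∅; common: ∅.
Collecting: common zeros = {(9, 0), (9, 3)}, so the count is 2.
Comparison with the Bézout bound: 2 ≤ 2 = deg(f)·deg(g), as expected for curves with no common component (the bound is attained).


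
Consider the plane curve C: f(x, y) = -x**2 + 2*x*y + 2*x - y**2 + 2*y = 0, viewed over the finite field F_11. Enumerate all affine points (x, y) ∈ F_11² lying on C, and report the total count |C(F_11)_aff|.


Affine F_11-points: {(0, 0), (0, 2), (1, 6), (1, 9), (2, 0), (2, 6), (6, 1), (6, 2), (8, 9), (9, 1), (9, 8)}; count = 11.

For each of the 121 pairs (x, y) ∈ F_11², evaluate f(x, y) mod 11. Record the zeros.
  x = 0: [0↦0, 1↦1, 2↦0, 3↦8, 4↦3, 5↦7, 6↦9, 7↦9, 8↦7, 9↦3, 10↦8]  zeros at y ∈ {0, 2}
  x = 1: [0↦1, 1↦4, 2↦5, 3↦4, 4↦1, 5↦7, 6↦0, 7↦2, 8↦2, 9↦0, 10↦7]  zeros at y ∈ {6, 9}
  x = 2: [0↦0, 1↦5, 2↦8, 3↦9, 4↦8, 5↦5, 6↦0, 7↦4, 8↦6, 9↦6, 10↦4]  zeros at y ∈ {0, 6}
  x = 3: [0↦8, 1↦4, 2↦9, 3↦1, 4↦2, 5↦1, 6↦9, 7↦4, 8↦8, 9↦10, 10↦10]  zeros at y ∈ ∅
  x = 4: [0↦3, 1↦1, 2↦8, 3↦2, 4↦5, 5↦6, 6↦5, 7↦2, 8↦8, 9↦1, 10↦3]  zeros at y ∈ ∅
  x = 5: [0↦7, 1↦7, 2↦5, 3↦1, 4↦6, 5↦9, 6↦10, 7↦9, 8↦6, 9↦1, 10↦5]  zeros at y ∈ ∅
  x = 6: [0↦9, 1↦0, 2↦0, 3↦9, 4↦5, 5↦10, 6↦2, 7↦3, 8↦2, 9↦10, 10↦5]  zeros at y ∈ {1, 2}
  x = 7: [0↦9, 1↦2, 2↦4, 3↦4, 4↦2, 5↦9, 6↦3, 7↦6, 8↦7, 9↦6, 10↦3]  zeros at y ∈ ∅
  x = 8: [0↦7, 1↦2, 2↦6, 3↦8, 4↦8, 5↦6, 6↦2, 7↦7, 8↦10, 9↦0, 10↦10]  zeros at y ∈ {9}
  x = 9: [0↦3, 1↦0, 2↦6, 3↦10, 4↦1, 5↦1, 6↦10, 7↦6, 8↦0, 9↦3, 10↦4]  zeros at y ∈ {1, 8}
  x = 10: [0↦8, 1↦7, 2↦4, 3↦10, 4↦3, 5↦5, 6↦5, 7↦3, 8↦10, 9↦4, 10↦7]  zeros at y ∈ ∅
Collecting zeros: affine points = {(0, 0), (0, 2), (1, 6), (1, 9), (2, 0), (2, 6), (6, 1), (6, 2), (8, 9), (9, 1), (9, 8)}.
Total count |C(F_11)_aff| = 11.


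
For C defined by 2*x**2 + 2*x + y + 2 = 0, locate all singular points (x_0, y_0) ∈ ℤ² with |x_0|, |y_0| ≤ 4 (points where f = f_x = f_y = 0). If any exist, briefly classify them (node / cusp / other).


No singular points in the scanned grid; C is smooth there.

Compute partial derivatives:
  f_x = 4*x + 2.
  f_y = 1.
f_y = 1 is a nonzero constant, so f_y never vanishes: no point (x, y) can satisfy f = f_x = f_y = 0. In particular no (x, y) ∈ {−4, ..., 4}² is singular; the curve is smooth.


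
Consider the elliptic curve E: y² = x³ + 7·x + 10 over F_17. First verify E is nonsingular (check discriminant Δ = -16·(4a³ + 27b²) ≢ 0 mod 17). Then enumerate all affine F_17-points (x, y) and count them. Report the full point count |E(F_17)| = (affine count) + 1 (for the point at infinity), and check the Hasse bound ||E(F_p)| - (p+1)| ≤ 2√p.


Affine points = {(1, 1), (1, 16), (2, 7), (2, 10), (4, 0), (5, 0), (6, 8), (6, 9), (8, 0), (10, 3), (10, 14), (14, 8), (14, 9), (16, 6), (16, 11)}; affine count = 15; |E(F_17)| = 16.

Discriminant check: Δ ∝ 4a³ + 27b² = 4·7³ + 27·10² = 4·343 + 27·100 ≡ 9 (mod 17). Nonzero ⇒ E is nonsingular.
For each x ∈ F_17, compute rhs = x³ + 7·x + 10 mod 17, then count y ∈ F_17 with y² ≡ rhs.
  x = 0: rhs = 10, matching y values: none (0 points).
  x = 1: rhs = 1, matching y values: 1, 16 (2 points).
  x = 2: rhs = 15, matching y values: 7, 10 (2 points).
  x = 3: rhs = 7, matching y values: none (0 points).
  x = 4: rhs = 0, matching y values: 0 (1 points).
  x = 5: rhs = 0, matching y values: 0 (1 points).
  x = 6: rhs = 13, matching y values: 8, 9 (2 points).
  x = 7: rhs = 11, matching y values: none (0 points).
  x = 8: rhs = 0, matching y values: 0 (1 points).
  x = 9: rhs = 3, matching y values: none (0 points).
  x = 10: rhs = 9, matching y values: 3, 14 (2 points).
  x = 11: rhs = 7, matching y values: none (0 points).
  x = 12: rhs = 3, matching y values: none (0 points).
  x = 13: rhs = 3, matching y values: none (0 points).
  x = 14: rhs = 13, matching y values: 8, 9 (2 points).
  x = 15: rhs = 5, matching y values: none (0 points).
  x = 16: rhs = 2, matching y values: 6, 11 (2 points).
Total affine count: 15.
Full point count |E(F_17)| = 15 + 1 = 16.
Hasse bound: |16 − (17+1)| = |-2| = 2 ≤ 2√17 ≈ 8.2462 ✓.


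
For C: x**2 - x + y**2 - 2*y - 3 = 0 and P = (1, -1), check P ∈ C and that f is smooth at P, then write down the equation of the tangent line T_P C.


Tangent line at P: x - 4*y - 5 = 0.

Step 1: f(1, -1) = 0, so P lies on C.
Step 2: partial derivatives
  f_x(x, y) = 2*x - 1, f_y(x, y) = 2*y - 2.
  f_x(P) = 1, f_y(P) = -4 (gradient nonzero, so P is smooth).
Step 3: tangent line at P: 1·(x − 1) + -4·(y − -1) = 0.
Expanding: x - 4*y - 5 = 0.


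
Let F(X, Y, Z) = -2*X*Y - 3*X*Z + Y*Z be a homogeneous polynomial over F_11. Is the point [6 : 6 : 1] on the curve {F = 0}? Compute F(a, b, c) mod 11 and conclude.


F(6,6,1) ≡ 4 (mod 11); P is NOT on the curve.

Evaluate F(6, 6, 1) term-by-term (mod 11).
  -2*X*Y ↦ -2·6·6·1 = -72
  -3*X*Z ↦ -3·6·1·1 = -18
  Y*Z ↦ 1·1·6·1 = 6
Sum: F(6, 6, 1) = (-72) + (-18) + (6) = -84.
Reducing mod 11: -84 ≡ 4 (mod 11).
Since F(a, b, c) ≡ 4 ≠ 0 (mod 11), P does NOT lie on the curve.


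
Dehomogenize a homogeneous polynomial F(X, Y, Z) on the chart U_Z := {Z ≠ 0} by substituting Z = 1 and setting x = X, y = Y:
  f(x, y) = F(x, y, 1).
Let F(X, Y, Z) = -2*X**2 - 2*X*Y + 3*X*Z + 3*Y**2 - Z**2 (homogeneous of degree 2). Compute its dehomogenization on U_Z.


f(x, y) = -2*x**2 - 2*x*y + 3*x + 3*y**2 - 1

On U_Z we set Z = 1. Each monomial c·X^i·Y^j·Z^k in F becomes c·x^i·y^j·1^k = c·x^i·y^j.
Substituting Z = 1: F(X, Y, 1) = -2*x**2 - 2*x*y + 3*x + 3*y**2 - 1.
Note: deg(f) ≤ deg(F) = 2; strict inequality happens when F is divisible by Z (lost terms).


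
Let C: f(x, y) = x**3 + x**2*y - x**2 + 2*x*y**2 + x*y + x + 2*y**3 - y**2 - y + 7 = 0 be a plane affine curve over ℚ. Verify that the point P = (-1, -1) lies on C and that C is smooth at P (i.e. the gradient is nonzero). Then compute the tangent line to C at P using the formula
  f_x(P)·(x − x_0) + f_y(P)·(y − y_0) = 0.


Tangent line at P: 9*x + 11*y + 20 = 0.

Step 1: f(-1, -1) = 0, so P lies on C.
Step 2: partial derivatives
  f_x(x, y) = 3*x**2 + 2*x*y - 2*x + 2*y**2 + y + 1, f_y(x, y) = x**2 + 4*x*y + x + 6*y**2 - 2*y - 1.
  f_x(P) = 9, f_y(P) = 11 (gradient nonzero, so P is smooth).
Step 3: tangent line at P: 9·(x − -1) + 11·(y − -1) = 0.
Expanding: 9*x + 11*y + 20 = 0.


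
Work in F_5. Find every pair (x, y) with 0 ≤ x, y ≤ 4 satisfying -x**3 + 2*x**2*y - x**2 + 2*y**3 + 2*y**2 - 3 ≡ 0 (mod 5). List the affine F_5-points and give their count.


Affine F_5-points: {(1, 0), (2, 0), (2, 2), (4, 2), (4, 3), (4, 4)}; count = 6.

For each of the 25 pairs (x, y) ∈ F_5², evaluate f(x, y) mod 5. Record the zeros.
  x = 0: [0↦2, 1↦1, 2↦1, 3↦4, 4↦2]  zeros at y ∈ ∅
  x = 1: [0↦0, 1↦1, 2↦3, 3↦3, 4↦3]  zeros at y ∈ {0}
  x = 2: [0↦0, 1↦2, 2↦0, 3↦1, 4↦2]  zeros at y ∈ {0, 2}
  x = 3: [0↦1, 1↦3, 2↦1, 3↦2, 4↦3]  zeros at y ∈ ∅
  x = 4: [0↦2, 1↦3, 2↦0, 3↦0, 4↦0]  zeros at y ∈ {2, 3, 4}
Collecting zeros: affine points = {(1, 0), (2, 0), (2, 2), (4, 2), (4, 3), (4, 4)}.
Total count |C(F_5)_aff| = 6.


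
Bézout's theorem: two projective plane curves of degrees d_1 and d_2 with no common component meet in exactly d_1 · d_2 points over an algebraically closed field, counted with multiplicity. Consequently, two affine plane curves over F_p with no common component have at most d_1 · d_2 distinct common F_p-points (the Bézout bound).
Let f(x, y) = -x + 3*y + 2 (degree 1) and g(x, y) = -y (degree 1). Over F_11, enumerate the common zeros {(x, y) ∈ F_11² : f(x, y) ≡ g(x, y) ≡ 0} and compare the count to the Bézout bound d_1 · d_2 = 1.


Common zeros: {(2, 0)}; count = 1; Bézout bound = 1.

deg(f) = 1, deg(g) = 1, so Bézout bound = 1.
Scan x ∈ F_11. For each x, list the y ∈ F_11 with f(x, y) ≡ 0 and those with g(x, y) ≡ 0 (mod 11); the common zeros in that column are the intersection.
  x = 0: f ≡ 0 at y ∈ {3}; g ≡ 0 at y ∈ {0}; common: ∅.
  x = 1: f ≡ 0 at y ∈ {7}; g ≡ 0 at y ∈ {0}; common: ∅.
  x = 2: f ≡ 0 at y ∈ {0}; g ≡ 0 at y ∈ {0}; common: {0}.
  x = 3: f ≡ 0 at y ∈ {4}; g ≡ 0 at y ∈ {0}; common: ∅.
  x = 4: f ≡ 0 at y ∈ {8}; g ≡ 0 at y ∈ {0}; common: ∅.
  x = 5: f ≡ 0 at y ∈ {1}; g ≡ 0 at y ∈ {0}; common: ∅.
  x = 6: f ≡ 0 at y ∈ {5}; g ≡ 0 at y ∈ {0}; common: ∅.
  x = 7: f ≡ 0 at y ∈ {9}; g ≡ 0 at y ∈ {0}; common: ∅.
  x = 8: f ≡ 0 at y ∈ {2}; g ≡ 0 at y ∈ {0}; common: ∅.
  x = 9: f ≡ 0 at y ∈ {6}; g ≡ 0 at y ∈ {0}; common: ∅.
  x = 10: f ≡ 0 at y ∈ {10}; g ≡ 0 at y ∈ {0}; common: ∅.
Collecting: common zeros = {(2, 0)}, so the count is 1.
Comparison with the Bézout bound: 1 ≤ 1 = deg(f)·deg(g), as expected for curves with no common component (the bound is attained).


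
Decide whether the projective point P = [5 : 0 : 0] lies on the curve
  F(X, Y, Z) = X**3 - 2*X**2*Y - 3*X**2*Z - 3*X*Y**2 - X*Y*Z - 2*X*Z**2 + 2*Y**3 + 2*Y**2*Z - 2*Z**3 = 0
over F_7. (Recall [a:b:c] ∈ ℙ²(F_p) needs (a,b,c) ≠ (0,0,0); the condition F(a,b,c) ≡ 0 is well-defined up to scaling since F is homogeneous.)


F(5,0,0) ≡ 6 (mod 7); P is NOT on the curve.

Evaluate F(5, 0, 0) term-by-term (mod 7).
  X**3 ↦ 1·125·1·1 = 125
  -2*X**2*Y ↦ -2·25·0·1 = 0
  -3*X**2*Z ↦ -3·25·1·0 = 0
  -3*X*Y**2 ↦ -3·5·0·1 = 0
  -X*Y*Z ↦ -1·5·0·0 = 0
  -2*X*Z**2 ↦ -2·5·1·0 = 0
  2*Y**3 ↦ 2·1·0·1 = 0
  2*Y**2*Z ↦ 2·1·0·0 = 0
  -2*Z**3 ↦ -2·1·1·0 = 0
Sum: F(5, 0, 0) = (125) + (0) + (0) + (0) + (0) + (0) + (0) + (0) + (0) = 125.
Reducing mod 7: 125 ≡ 6 (mod 7).
Since F(a, b, c) ≡ 6 ≠ 0 (mod 7), P does NOT lie on the curve.


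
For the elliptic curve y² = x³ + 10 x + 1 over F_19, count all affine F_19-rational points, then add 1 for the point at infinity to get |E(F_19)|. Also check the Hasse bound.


Affine points = {(0, 1), (0, 18), (3, 1), (3, 18), (5, 9), (5, 10), (6, 7), (6, 12), (8, 2), (8, 17), (11, 6), (11, 13), (12, 5), (12, 14), (14, 4), (14, 15), (15, 7), (15, 12), (16, 1), (16, 18), (17, 7), (17, 12), (18, 3), (18, 16)}; affine count = 24; |E(F_19)| = 25.

Discriminant check: Δ ∝ 4a³ + 27b² = 4·10³ + 27·1² = 4·1000 + 27·1 ≡ 18 (mod 19). Nonzero ⇒ E is nonsingular.
For each x ∈ F_19, compute rhs = x³ + 10·x + 1 mod 19, then count y ∈ F_19 with y² ≡ rhs.
  x = 0: rhs = 1, matching y values: 1, 18 (2 points).
  x = 1: rhs = 12, matching y values: none (0 points).
  x = 2: rhs = 10, matching y values: none (0 points).
  x = 3: rhs = 1, matching y values: 1, 18 (2 points).
  x = 4: rhs = 10, matching y values: none (0 points).
  x = 5: rhs = 5, matching y values: 9, 10 (2 points).
  x = 6: rhs = 11, matching y values: 7, 12 (2 points).
  x = 7: rhs = 15, matching y values: none (0 points).
  x = 8: rhs = 4, matching y values: 2, 17 (2 points).
  x = 9: rhs = 3, matching y values: none (0 points).
  x = 10: rhs = 18, matching y values: none (0 points).
  x = 11: rhs = 17, matching y values: 6, 13 (2 points).
  x = 12: rhs = 6, matching y values: 5, 14 (2 points).
  x = 13: rhs = 10, matching y values: none (0 points).
  x = 14: rhs = 16, matching y values: 4, 15 (2 points).
  x = 15: rhs = 11, matching y values: 7, 12 (2 points).
  x = 16: rhs = 1, matching y values: 1, 18 (2 points).
  x = 17: rhs = 11, matching y values: 7, 12 (2 points).
  x = 18: rhs = 9, matching y values: 3, 16 (2 points).
Total affine count: 24.
Full point count |E(F_19)| = 24 + 1 = 25.
Hasse bound: |25 − (19+1)| = |5| = 5 ≤ 2√19 ≈ 8.7178 ✓.
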